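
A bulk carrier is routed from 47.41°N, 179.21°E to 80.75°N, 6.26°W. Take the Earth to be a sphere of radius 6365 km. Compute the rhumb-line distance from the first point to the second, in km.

Δψ = ln[tan(π/4+φ₂/2)/tan(π/4+φ₁/2)] = +1.5724;  Δφ = +0.5819 rad,  Δλ = +3.0461 rad
q = Δφ/Δψ = 0.3701
d = R·√(Δφ² + q²Δλ²) = 6365·1.26859 = 8075 km

8075 km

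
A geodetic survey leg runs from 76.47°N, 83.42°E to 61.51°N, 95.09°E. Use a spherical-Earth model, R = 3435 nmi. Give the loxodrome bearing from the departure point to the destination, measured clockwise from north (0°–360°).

Δψ = ln[tan(π/4+φ₂/2)/tan(π/4+φ₁/2)] = -0.7609
Δλ = +0.2037 rad (taken the short way round)
course = atan2(Δλ, Δψ) = 165.01°

165.0°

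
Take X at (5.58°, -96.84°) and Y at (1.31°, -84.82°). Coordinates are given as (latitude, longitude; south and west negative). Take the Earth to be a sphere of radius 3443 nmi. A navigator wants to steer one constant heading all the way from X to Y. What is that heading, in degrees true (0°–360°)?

109.6°

Meridional parts: M(φ₁)=+0.0975, M(φ₂)=+0.0229 → ΔM = -0.0747;  Δλ = +0.2098 rad
tan C = Δλ / ΔM = -2.8092 → C = 109.59°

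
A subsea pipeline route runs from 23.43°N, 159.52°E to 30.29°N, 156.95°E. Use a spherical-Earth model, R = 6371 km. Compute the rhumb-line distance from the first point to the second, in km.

804 km

Rhumb course C = atan2(Δλ, Δψ) with Δψ = ln[tan(π/4+φ₂/2)/tan(π/4+φ₁/2)] = +0.1343, Δλ = -0.0449 → C = 341.54°
d = R·|Δφ| / |cos C| = 6371·0.11973 / 0.94852 = 804 km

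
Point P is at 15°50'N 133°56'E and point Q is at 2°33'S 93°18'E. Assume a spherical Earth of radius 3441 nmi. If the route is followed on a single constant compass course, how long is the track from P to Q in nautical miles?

Δψ = ln[tan(π/4+φ₂/2)/tan(π/4+φ₁/2)] = -0.3245;  Δφ = -0.3208 rad,  Δλ = -0.7092 rad
q = Δφ/Δψ = 0.9889
d = R·√(Δφ² + q²Δλ²) = 3441·0.77122 = 2654 nmi

2654 nmi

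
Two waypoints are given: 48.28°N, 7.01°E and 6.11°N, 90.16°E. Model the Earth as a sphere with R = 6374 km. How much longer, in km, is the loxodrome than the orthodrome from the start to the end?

Great circle: cos σ = sin φ₁ sin φ₂ + cos φ₁ cos φ₂ cos Δλ,  σ = 1.4118 rad → d_gc = 8998.5 km
Rhumb line: Δψ = -0.8579, q = Δφ/Δψ = 0.8579, d_rh = R√(Δφ²+q²Δλ²) = 9218.4 km
Excess = 9218.4 − 8998.5 = 219.9 ≈ 220 km

220 km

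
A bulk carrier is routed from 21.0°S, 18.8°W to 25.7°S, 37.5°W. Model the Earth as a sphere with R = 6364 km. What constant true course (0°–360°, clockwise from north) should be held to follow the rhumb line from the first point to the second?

Δψ = ln[tan(π/4+φ₂/2)/tan(π/4+φ₁/2)] = -0.0894
Δλ = -0.3264 rad (taken the short way round)
course = atan2(Δλ, Δψ) = 254.68°

254.7°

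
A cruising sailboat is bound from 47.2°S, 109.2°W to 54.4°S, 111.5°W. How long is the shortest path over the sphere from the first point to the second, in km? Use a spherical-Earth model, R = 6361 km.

815 km

Haversine: a = sin²(Δφ/2)+cos φ₁ cos φ₂ sin²(Δλ/2) = 0.00410;  σ = 2·atan2(√a,√(1−a))
σ = 7.344° → d = Rσ = 6361·0.12818 = 815 km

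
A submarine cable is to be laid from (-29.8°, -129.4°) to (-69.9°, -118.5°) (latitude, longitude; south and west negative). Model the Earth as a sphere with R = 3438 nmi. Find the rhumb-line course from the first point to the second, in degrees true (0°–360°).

Δψ = ln[tan(π/4+φ₂/2)/tan(π/4+φ₁/2)] = -1.1850
Δλ = +0.1902 rad (taken the short way round)
course = atan2(Δλ, Δψ) = 170.88°

170.9°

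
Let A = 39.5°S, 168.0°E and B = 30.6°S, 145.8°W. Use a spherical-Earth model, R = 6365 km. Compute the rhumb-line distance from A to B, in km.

4308 km

Δψ = ln[tan(π/4+φ₂/2)/tan(π/4+φ₁/2)] = +0.1901;  Δφ = +0.1553 rad,  Δλ = +0.8063 rad
q = Δφ/Δψ = 0.8170
d = R·√(Δφ² + q²Δλ²) = 6365·0.67686 = 4308 km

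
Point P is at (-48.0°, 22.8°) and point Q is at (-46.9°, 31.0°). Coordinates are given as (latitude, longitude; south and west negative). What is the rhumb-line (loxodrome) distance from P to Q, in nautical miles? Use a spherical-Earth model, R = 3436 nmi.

339 nmi

Δψ = ln[tan(π/4+φ₂/2)/tan(π/4+φ₁/2)] = +0.0284;  Δφ = +0.0192 rad,  Δλ = +0.1431 rad
q = Δφ/Δψ = 0.6762
d = R·√(Δφ² + q²Δλ²) = 3436·0.09866 = 339 nmi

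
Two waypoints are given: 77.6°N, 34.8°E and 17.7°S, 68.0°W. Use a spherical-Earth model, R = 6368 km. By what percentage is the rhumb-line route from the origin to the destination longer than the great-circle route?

6.1%

Great circle: σ = 1.9201 rad → d_gc = Rσ = 12227.3 km
Rhumb: Δφ = -1.6633, Δλ = -1.7942, Δψ = -2.5337, q = Δφ/Δψ = 0.6565 → d_rh = R√(Δφ²+q²Δλ²) = 12978.6 km
Excess = (12978.6 − 12227.3) / 12227.3 = 751.3 / 12227.3 = 6.14% ≈ 6.1%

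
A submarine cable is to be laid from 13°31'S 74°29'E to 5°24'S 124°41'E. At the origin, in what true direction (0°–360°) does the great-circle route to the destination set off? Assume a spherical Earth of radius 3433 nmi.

85.7°

θ = atan2( sin Δλ·cos φ₂ ,  cos φ₁ sin φ₂ − sin φ₁ cos φ₂ cos Δλ )
  = atan2(+0.7649, +0.0574) = 85.70°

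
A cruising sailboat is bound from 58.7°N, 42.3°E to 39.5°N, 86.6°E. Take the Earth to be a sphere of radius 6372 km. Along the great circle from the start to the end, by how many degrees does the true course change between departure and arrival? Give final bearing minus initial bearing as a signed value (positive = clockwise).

+34.7°

Initial bearing θ₁ = atan2(sin Δλ cos φ₂, cos φ₁ sin φ₂ − sin φ₁ cos φ₂ cos Δλ) = 104.70°
Final bearing θ₂ = (initial bearing from the destination back to the start) + 180° = 139.37°
Δθ = θ₂ − θ₁ = +34.7°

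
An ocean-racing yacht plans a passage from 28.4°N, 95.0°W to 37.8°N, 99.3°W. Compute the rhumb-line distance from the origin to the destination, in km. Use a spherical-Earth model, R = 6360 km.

1117 km

Rhumb course C = atan2(Δλ, Δψ) with Δψ = ln[tan(π/4+φ₂/2)/tan(π/4+φ₁/2)] = +0.1963, Δλ = -0.0750 → C = 339.07°
d = R·|Δφ| / |cos C| = 6360·0.16406 / 0.93403 = 1117 km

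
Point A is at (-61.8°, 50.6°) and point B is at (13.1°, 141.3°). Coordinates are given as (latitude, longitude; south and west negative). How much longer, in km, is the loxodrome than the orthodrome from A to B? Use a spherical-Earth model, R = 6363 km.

346 km

Great circle: cos σ = sin φ₁ sin φ₂ + cos φ₁ cos φ₂ cos Δλ,  σ = 1.7776 rad → d_gc = 11311.1 km
Rhumb line: Δψ = +1.6122, q = Δφ/Δψ = 0.8108, d_rh = R√(Δφ²+q²Δλ²) = 11657.4 km
Excess = 11657.4 − 11311.1 = 346.3 ≈ 346 km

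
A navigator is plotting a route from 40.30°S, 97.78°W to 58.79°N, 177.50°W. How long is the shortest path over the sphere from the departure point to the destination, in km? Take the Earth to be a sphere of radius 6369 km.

cos σ = sin φ₁ sin φ₂ + cos φ₁ cos φ₂ cos Δλ
      = sin(-40.30°)sin(58.79°) + cos(-40.30°)cos(58.79°)cos(-79.72°) = -0.4827
σ = 118.859° → d = Rσ = 6369·2.07448 = 13212 km

13212 km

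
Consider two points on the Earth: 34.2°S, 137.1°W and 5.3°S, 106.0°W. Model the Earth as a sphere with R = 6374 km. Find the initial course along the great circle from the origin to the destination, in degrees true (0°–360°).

51.9°

θ = atan2( sin Δλ·cos φ₂ ,  cos φ₁ sin φ₂ − sin φ₁ cos φ₂ cos Δλ )
  = atan2(+0.5143, +0.4028) = 51.93°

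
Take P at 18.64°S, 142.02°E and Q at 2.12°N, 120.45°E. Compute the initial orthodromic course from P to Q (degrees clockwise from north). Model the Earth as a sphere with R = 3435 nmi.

312.1°

θ = atan2( sin Δλ·cos φ₂ ,  cos φ₁ sin φ₂ − sin φ₁ cos φ₂ cos Δλ )
  = atan2(-0.3674, +0.3321) = 312.11°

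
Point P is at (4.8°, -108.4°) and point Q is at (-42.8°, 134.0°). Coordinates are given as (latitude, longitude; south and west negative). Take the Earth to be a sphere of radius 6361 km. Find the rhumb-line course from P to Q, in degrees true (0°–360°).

Δψ = ln[tan(π/4+φ₂/2)/tan(π/4+φ₁/2)] = -0.9119
Δλ = -2.0525 rad (taken the short way round)
course = atan2(Δλ, Δψ) = 246.04°

246.0°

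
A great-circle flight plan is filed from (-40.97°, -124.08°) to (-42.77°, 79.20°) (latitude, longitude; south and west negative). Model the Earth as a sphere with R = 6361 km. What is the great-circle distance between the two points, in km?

cos σ = sin φ₁ sin φ₂ + cos φ₁ cos φ₂ cos Δλ
      = sin(-40.97°)sin(-42.77°) + cos(-40.97°)cos(-42.77°)cos(-156.72°) = -0.0639
σ = 93.664° → d = Rσ = 6361·1.63475 = 10399 km

10399 km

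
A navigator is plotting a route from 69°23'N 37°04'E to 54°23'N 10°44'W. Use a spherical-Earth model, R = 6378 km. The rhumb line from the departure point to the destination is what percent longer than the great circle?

Great circle: σ = 0.4542 rad → d_gc = Rσ = 2896.9 km
Rhumb: Δφ = -0.2618, Δλ = -0.8343, Δψ = -0.5688, q = Δφ/Δψ = 0.4603 → d_rh = R√(Δφ²+q²Δλ²) = 2964.1 km
Excess = (2964.1 − 2896.9) / 2896.9 = 67.2 / 2896.9 = 2.32% ≈ 2.3%

2.3%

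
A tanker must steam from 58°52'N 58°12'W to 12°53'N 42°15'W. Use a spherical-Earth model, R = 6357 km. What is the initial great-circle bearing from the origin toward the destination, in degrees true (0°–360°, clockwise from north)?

158.7°

N = sin Δλ·cos φ₂ = +0.2679;  D = cos φ₁ sin φ₂ − sin φ₁ cos φ₂ cos Δλ = -0.6870
initial course = atan2(N, D) = 158.70°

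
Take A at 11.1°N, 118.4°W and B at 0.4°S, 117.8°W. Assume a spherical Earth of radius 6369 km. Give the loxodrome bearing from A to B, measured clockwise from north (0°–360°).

177.0°

Meridional parts: M(φ₁)=+0.1950, M(φ₂)=-0.0070 → ΔM = -0.2019;  Δλ = +0.0105 rad
tan C = Δλ / ΔM = -0.0519 → C = 177.03°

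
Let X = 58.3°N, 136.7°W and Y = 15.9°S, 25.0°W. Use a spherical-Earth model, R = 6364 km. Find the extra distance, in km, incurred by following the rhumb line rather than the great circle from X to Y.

Great circle: cos σ = sin φ₁ sin φ₂ + cos φ₁ cos φ₂ cos Δλ,  σ = 2.0042 rad → d_gc = 12754.6 km
Rhumb line: Δψ = -1.5402, q = Δφ/Δψ = 0.8408, d_rh = R√(Δφ²+q²Δλ²) = 13294.6 km
Excess = 13294.6 − 12754.6 = 540.0 ≈ 540 km

540 km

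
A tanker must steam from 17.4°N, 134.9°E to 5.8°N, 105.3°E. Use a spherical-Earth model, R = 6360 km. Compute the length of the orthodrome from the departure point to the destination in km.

Haversine: a = sin²(Δφ/2)+cos φ₁ cos φ₂ sin²(Δλ/2) = 0.07216;  σ = 2·atan2(√a,√(1−a))
σ = 31.165° → d = Rσ = 6360·0.54393 = 3459 km

3459 km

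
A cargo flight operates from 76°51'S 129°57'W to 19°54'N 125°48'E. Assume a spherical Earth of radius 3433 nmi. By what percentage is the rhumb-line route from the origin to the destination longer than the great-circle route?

6.1%

Great circle: σ = 1.9650 rad → d_gc = Rσ = 6746.0 nmi
Rhumb: Δφ = +1.6886, Δλ = -1.8195, Δψ = +2.5151, q = Δφ/Δψ = 0.6714 → d_rh = R√(Δφ²+q²Δλ²) = 7154.9 nmi
Excess = (7154.9 − 6746.0) / 6746.0 = 408.9 / 6746.0 = 6.06% ≈ 6.1%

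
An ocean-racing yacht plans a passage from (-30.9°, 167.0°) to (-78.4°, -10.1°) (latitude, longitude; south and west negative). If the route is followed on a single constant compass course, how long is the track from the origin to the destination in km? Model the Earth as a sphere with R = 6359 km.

Rhumb course C = atan2(Δλ, Δψ) with Δψ = ln[tan(π/4+φ₂/2)/tan(π/4+φ₁/2)] = -1.7194, Δλ = -3.0910 → C = 240.91°
d = R·|Δφ| / |cos C| = 6359·0.82903 / 0.48612 = 10845 km

10845 km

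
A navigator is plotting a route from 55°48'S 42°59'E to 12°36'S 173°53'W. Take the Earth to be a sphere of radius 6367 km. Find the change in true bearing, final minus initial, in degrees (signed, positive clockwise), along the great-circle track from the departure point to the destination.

-122.3°

Initial bearing θ₁ = atan2(sin Δλ cos φ₂, cos φ₁ sin φ₂ − sin φ₁ cos φ₂ cos Δλ) = 142.69°
Final bearing θ₂ = (initial bearing from the destination back to the start) + 180° = 20.43°
Δθ = θ₂ − θ₁ = -122.3°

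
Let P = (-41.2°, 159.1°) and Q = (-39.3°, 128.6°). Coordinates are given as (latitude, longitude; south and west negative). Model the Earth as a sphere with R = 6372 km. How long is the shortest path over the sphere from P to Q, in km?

Haversine: a = sin²(Δφ/2)+cos φ₁ cos φ₂ sin²(Δλ/2) = 0.04056;  σ = 2·atan2(√a,√(1−a))
σ = 23.237° → d = Rσ = 6372·0.40555 = 2584 km

2584 km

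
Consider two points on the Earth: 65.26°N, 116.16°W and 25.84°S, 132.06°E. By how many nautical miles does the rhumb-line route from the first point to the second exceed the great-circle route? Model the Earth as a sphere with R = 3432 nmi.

322 nmi

Great circle: cos σ = sin φ₁ sin φ₂ + cos φ₁ cos φ₂ cos Δλ,  σ = 2.1360 rad → d_gc = 7330.8 nmi
Rhumb line: Δψ = -1.9844, q = Δφ/Δψ = 0.8013, d_rh = R√(Δφ²+q²Δλ²) = 7652.5 nmi
Excess = 7652.5 − 7330.8 = 321.7 ≈ 322 nmi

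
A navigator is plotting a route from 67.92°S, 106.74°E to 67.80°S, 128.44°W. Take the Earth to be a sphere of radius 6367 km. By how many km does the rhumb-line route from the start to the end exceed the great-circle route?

891 km

Great circle: cos σ = sin φ₁ sin φ₂ + cos φ₁ cos φ₂ cos Δλ,  σ = 0.6811 rad → d_gc = 4336.7 km
Rhumb line: Δψ = +0.0056, q = Δφ/Δψ = 0.3769, d_rh = R√(Δφ²+q²Δλ²) = 5227.4 km
Excess = 5227.4 − 4336.7 = 890.7 ≈ 891 km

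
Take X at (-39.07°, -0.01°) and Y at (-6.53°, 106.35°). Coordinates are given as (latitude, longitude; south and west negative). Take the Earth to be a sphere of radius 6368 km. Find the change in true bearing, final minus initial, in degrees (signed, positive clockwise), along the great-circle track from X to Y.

-56.7°

Initial bearing θ₁ = atan2(sin Δλ cos φ₂, cos φ₁ sin φ₂ − sin φ₁ cos φ₂ cos Δλ) = 105.52°
Final bearing θ₂ = (initial bearing from the destination back to the start) + 180° = 48.85°
Δθ = θ₂ − θ₁ = -56.7°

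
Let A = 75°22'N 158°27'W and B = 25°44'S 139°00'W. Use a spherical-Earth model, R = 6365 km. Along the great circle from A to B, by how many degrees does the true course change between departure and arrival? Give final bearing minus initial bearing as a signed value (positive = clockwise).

+12.9°

Initial bearing θ₁ = atan2(sin Δλ cos φ₂, cos φ₁ sin φ₂ − sin φ₁ cos φ₂ cos Δλ) = 162.15°
Final bearing θ₂ = (initial bearing from the destination back to the start) + 180° = 175.07°
Δθ = θ₂ − θ₁ = +12.9°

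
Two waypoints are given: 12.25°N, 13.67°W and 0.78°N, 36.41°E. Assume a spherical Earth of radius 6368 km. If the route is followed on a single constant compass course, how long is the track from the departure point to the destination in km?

5666 km

Rhumb course C = atan2(Δλ, Δψ) with Δψ = ln[tan(π/4+φ₂/2)/tan(π/4+φ₁/2)] = -0.2018, Δλ = +0.8741 → C = 103.00°
d = R·|Δφ| / |cos C| = 6368·0.20019 / 0.22500 = 5666 km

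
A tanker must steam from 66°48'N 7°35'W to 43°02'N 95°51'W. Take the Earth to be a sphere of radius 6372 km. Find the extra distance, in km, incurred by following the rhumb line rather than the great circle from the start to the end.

Great circle: cos σ = sin φ₁ sin φ₂ + cos φ₁ cos φ₂ cos Δλ,  σ = 0.8816 rad → d_gc = 5617.29 km
Rhumb line: Δψ = -0.7498, q = Δφ/Δψ = 0.5532, d_rh = R√(Δφ²+q²Δλ²) = 6039.76 km
Excess = 6039.76 − 5617.29 = 422.47 ≈ 422 km

422 km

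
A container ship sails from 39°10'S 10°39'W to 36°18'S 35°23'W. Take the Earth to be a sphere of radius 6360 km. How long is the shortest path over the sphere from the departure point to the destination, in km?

cos σ = sin φ₁ sin φ₂ + cos φ₁ cos φ₂ cos Δλ
      = sin(-39.17°)sin(-36.30°) + cos(-39.17°)cos(-36.30°)cos(-24.73°) = 0.9414
σ = 19.707° → d = Rσ = 6360·0.34396 = 2188 km

2188 km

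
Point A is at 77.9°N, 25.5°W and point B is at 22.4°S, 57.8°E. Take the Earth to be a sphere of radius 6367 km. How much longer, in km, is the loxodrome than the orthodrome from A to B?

440 km

Great circle: cos σ = sin φ₁ sin φ₂ + cos φ₁ cos φ₂ cos Δλ,  σ = 1.9284 rad → d_gc = 12277.9 km
Rhumb line: Δψ = -2.6458, q = Δφ/Δψ = 0.6617, d_rh = R√(Δφ²+q²Δλ²) = 12717.8 km
Excess = 12717.8 − 12277.9 = 439.9 ≈ 440 km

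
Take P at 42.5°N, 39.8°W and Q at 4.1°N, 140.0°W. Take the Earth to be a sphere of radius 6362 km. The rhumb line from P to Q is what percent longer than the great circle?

3.0%

Great circle: σ = 1.6528 rad → d_gc = Rσ = 10515.2 km
Rhumb: Δφ = -0.6702, Δλ = -1.7488, Δψ = -0.7493, q = Δφ/Δψ = 0.8944 → d_rh = R√(Δφ²+q²Δλ²) = 10826.1 km
Excess = (10826.1 − 10515.2) / 10515.2 = 310.9 / 10515.2 = 2.96% ≈ 3.0%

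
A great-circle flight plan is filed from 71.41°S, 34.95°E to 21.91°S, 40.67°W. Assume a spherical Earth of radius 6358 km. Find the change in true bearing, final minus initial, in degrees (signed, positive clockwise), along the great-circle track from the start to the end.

+63.7°

At departure: θ₁ = atan2(sin Δλ cos φ₂, cos φ₁ sin φ₂ − sin φ₁ cos φ₂ cos Δλ) = 276.31°
At arrival: θ₂ = atan2(sin Δλ cos φ₁, −cos φ₂ sin φ₁ + sin φ₂ cos φ₁ cos Δλ) = 340.03°
Δθ = θ₂ − θ₁ = +63.7°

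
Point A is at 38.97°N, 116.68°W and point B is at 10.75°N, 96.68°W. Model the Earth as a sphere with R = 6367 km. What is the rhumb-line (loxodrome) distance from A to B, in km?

3713 km

Δψ = ln[tan(π/4+φ₂/2)/tan(π/4+φ₁/2)] = -0.5509;  Δφ = -0.4925 rad,  Δλ = +0.3491 rad
q = Δφ/Δψ = 0.8941
d = R·√(Δφ² + q²Δλ²) = 6367·0.58309 = 3713 km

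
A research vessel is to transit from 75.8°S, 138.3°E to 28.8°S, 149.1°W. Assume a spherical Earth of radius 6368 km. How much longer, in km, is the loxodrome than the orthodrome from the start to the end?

Great circle: cos σ = sin φ₁ sin φ₂ + cos φ₁ cos φ₂ cos Δλ,  σ = 1.0106 rad → d_gc = 6435.8 km
Rhumb line: Δψ = +1.5577, q = Δφ/Δψ = 0.5266, d_rh = R√(Δφ²+q²Δλ²) = 6733.7 km
Excess = 6733.7 − 6435.8 = 297.9 ≈ 298 km

298 km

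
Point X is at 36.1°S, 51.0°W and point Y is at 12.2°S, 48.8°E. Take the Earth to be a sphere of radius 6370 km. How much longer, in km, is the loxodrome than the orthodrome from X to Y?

298 km

Great circle: cos σ = sin φ₁ sin φ₂ + cos φ₁ cos φ₂ cos Δλ,  σ = 1.5807 rad → d_gc = 10069.1 km
Rhumb line: Δψ = +0.4619, q = Δφ/Δψ = 0.9031, d_rh = R√(Δφ²+q²Δλ²) = 10367.0 km
Excess = 10367.0 − 10069.1 = 297.9 ≈ 298 km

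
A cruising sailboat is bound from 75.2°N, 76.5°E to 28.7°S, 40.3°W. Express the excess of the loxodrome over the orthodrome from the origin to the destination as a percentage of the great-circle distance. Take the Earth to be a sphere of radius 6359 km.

Great circle: σ = 2.1716 rad → d_gc = Rσ = 13809.3 km
Rhumb: Δφ = -1.8134, Δλ = -2.0385, Δψ = -2.5644, q = Δφ/Δψ = 0.7071 → d_rh = R√(Δφ²+q²Δλ²) = 14730.9 km
Excess = (14730.9 − 13809.3) / 13809.3 = 921.6 / 13809.3 = 6.67% ≈ 6.7%

6.7%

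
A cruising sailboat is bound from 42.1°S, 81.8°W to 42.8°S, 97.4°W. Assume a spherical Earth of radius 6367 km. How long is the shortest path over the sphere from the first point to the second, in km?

1280 km

cos σ = sin φ₁ sin φ₂ + cos φ₁ cos φ₂ cos Δλ
      = sin(-42.10°)sin(-42.80°) + cos(-42.10°)cos(-42.80°)cos(-15.60°) = 0.9799
σ = 11.516° → d = Rσ = 6367·0.20098 = 1280 km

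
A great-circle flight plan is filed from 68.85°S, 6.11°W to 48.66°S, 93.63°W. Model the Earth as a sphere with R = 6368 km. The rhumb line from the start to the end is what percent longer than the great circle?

7.9%

Great circle: σ = 0.7805 rad → d_gc = Rσ = 4970.4 km
Rhumb: Δφ = +0.3524, Δλ = -1.5275, Δψ = +0.7035, q = Δφ/Δψ = 0.5009 → d_rh = R√(Δφ²+q²Δλ²) = 5364.3 km
Excess = (5364.3 − 4970.4) / 4970.4 = 393.9 / 4970.4 = 7.92% ≈ 7.9%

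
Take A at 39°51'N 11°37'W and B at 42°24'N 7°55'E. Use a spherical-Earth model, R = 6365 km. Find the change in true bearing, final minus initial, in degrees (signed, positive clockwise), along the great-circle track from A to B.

+12.9°

Initial bearing θ₁ = atan2(sin Δλ cos φ₂, cos φ₁ sin φ₂ − sin φ₁ cos φ₂ cos Δλ) = 73.80°
Final bearing θ₂ = (initial bearing from the destination back to the start) + 180° = 86.72°
Δθ = θ₂ − θ₁ = +12.9°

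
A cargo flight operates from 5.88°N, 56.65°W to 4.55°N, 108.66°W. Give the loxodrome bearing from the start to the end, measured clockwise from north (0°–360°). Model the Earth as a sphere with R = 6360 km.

Meridional parts: M(φ₁)=+0.1028, M(φ₂)=+0.0795 → ΔM = -0.0233;  Δλ = -0.9077 rad
tan C = Δλ / ΔM = +38.9425 → C = 268.53°

268.5°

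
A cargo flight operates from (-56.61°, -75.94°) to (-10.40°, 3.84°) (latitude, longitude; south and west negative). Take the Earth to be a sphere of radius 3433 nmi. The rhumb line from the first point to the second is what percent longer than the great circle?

Great circle: σ = 1.3215 rad → d_gc = Rσ = 4536.6 nmi
Rhumb: Δφ = +0.8065, Δλ = +1.3924, Δψ = +1.0217, q = Δφ/Δψ = 0.7894 → d_rh = R√(Δφ²+q²Δλ²) = 4680.2 nmi
Excess = (4680.2 − 4536.6) / 4536.6 = 143.6 / 4536.6 = 3.17% ≈ 3.2%

3.2%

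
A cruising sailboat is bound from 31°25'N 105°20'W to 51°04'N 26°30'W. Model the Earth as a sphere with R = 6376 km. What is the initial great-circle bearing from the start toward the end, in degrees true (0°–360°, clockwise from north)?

45.8°

θ = atan2( sin Δλ·cos φ₂ ,  cos φ₁ sin φ₂ − sin φ₁ cos φ₂ cos Δλ )
  = atan2(+0.6165, +0.6004) = 45.76°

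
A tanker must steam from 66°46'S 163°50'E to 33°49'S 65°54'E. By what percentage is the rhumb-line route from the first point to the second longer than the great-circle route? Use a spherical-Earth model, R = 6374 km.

8.7%

Great circle: σ = 1.0858 rad → d_gc = Rσ = 6921.1 km
Rhumb: Δφ = +0.5751, Δλ = -1.7093, Δψ = +0.9541, q = Δφ/Δψ = 0.6027 → d_rh = R√(Δφ²+q²Δλ²) = 7520.4 km
Excess = (7520.4 − 6921.1) / 6921.1 = 599.3 / 6921.1 = 8.66% ≈ 8.7%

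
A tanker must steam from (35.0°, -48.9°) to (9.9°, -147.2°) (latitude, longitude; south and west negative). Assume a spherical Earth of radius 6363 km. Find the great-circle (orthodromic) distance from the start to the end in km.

10109 km

Haversine: a = sin²(Δφ/2)+cos φ₁ cos φ₂ sin²(Δλ/2) = 0.50894;  σ = 2·atan2(√a,√(1−a))
σ = 91.024° → d = Rσ = 6363·1.58867 = 10109 km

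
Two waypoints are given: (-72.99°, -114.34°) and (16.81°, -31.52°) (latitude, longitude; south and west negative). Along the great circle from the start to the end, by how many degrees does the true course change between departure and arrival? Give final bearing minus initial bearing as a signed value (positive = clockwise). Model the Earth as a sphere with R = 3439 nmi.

Initial bearing θ₁ = atan2(sin Δλ cos φ₂, cos φ₁ sin φ₂ − sin φ₁ cos φ₂ cos Δλ) = 78.17°
Final bearing θ₂ = (initial bearing from the destination back to the start) + 180° = 17.40°
Δθ = θ₂ − θ₁ = -60.8°

-60.8°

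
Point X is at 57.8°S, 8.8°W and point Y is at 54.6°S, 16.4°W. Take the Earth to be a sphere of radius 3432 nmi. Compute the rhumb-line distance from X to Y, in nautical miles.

Rhumb course C = atan2(Δλ, Δψ) with Δψ = ln[tan(π/4+φ₂/2)/tan(π/4+φ₁/2)] = +0.1005, Δλ = -0.1326 → C = 307.14°
d = R·|Δφ| / |cos C| = 3432·0.05585 / 0.60378 = 317 nmi

317 nmi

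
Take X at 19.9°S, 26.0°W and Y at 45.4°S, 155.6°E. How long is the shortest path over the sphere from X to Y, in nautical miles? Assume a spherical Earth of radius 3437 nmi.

6880 nmi

Haversine: a = sin²(Δφ/2)+cos φ₁ cos φ₂ sin²(Δλ/2) = 0.70880;  σ = 2·atan2(√a,√(1−a))
σ = 114.684° → d = Rσ = 3437·2.00161 = 6880 nmi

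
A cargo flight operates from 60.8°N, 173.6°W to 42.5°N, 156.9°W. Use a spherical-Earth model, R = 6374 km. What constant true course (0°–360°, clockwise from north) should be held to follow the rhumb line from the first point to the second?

Meridional parts: M(φ₁)=+1.3452, M(φ₂)=+0.8210 → ΔM = -0.5243;  Δλ = +0.2915 rad
tan C = Δλ / ΔM = -0.5560 → C = 150.93°

150.9°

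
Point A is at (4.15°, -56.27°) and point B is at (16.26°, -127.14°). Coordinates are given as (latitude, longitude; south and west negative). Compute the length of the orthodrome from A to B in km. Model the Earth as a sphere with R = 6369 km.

cos σ = sin φ₁ sin φ₂ + cos φ₁ cos φ₂ cos Δλ
      = sin(4.15°)sin(16.26°) + cos(4.15°)cos(16.26°)cos(-70.87°) = 0.3340
σ = 70.486° → d = Rσ = 6369·1.23021 = 7835 km

7835 km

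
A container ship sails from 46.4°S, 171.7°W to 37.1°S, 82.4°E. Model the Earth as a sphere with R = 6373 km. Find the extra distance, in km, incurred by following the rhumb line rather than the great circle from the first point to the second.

Great circle: cos σ = sin φ₁ sin φ₂ + cos φ₁ cos φ₂ cos Δλ,  σ = 1.2806 rad → d_gc = 8161.26 km
Rhumb line: Δψ = +0.2182, q = Δφ/Δψ = 0.7439, d_rh = R√(Δφ²+q²Δλ²) = 8823.75 km
Excess = 8823.75 − 8161.26 = 662.49 ≈ 662 km

662 km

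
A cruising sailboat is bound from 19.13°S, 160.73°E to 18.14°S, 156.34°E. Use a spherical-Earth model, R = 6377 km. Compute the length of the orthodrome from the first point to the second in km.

476 km

Haversine: a = sin²(Δφ/2)+cos φ₁ cos φ₂ sin²(Δλ/2) = 0.00139;  σ = 2·atan2(√a,√(1−a))
σ = 4.276° → d = Rσ = 6377·0.07463 = 476 km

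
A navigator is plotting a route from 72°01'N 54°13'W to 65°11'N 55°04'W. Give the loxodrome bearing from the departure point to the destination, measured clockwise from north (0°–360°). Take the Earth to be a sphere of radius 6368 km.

Δψ = ln[tan(π/4+φ₂/2)/tan(π/4+φ₁/2)] = -0.3296
Δλ = -0.0148 rad (taken the short way round)
course = atan2(Δλ, Δψ) = 182.58°

182.6°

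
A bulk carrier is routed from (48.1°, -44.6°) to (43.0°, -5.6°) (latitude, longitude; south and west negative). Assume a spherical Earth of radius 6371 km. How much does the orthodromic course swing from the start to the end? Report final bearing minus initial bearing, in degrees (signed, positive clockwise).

Initial bearing θ₁ = atan2(sin Δλ cos φ₂, cos φ₁ sin φ₂ − sin φ₁ cos φ₂ cos Δλ) = 85.97°
Final bearing θ₂ = (initial bearing from the destination back to the start) + 180° = 114.37°
Δθ = θ₂ − θ₁ = +28.4°

+28.4°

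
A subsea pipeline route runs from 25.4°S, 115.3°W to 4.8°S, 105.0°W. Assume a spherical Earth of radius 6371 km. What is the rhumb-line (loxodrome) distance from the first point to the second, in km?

2541 km

Rhumb course C = atan2(Δλ, Δψ) with Δψ = ln[tan(π/4+φ₂/2)/tan(π/4+φ₁/2)] = +0.3747, Δλ = +0.1798 → C = 25.63°
d = R·|Δφ| / |cos C| = 6371·0.35954 / 0.90161 = 2541 km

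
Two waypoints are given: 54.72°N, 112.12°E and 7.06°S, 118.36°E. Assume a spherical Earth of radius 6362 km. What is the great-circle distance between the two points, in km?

cos σ = sin φ₁ sin φ₂ + cos φ₁ cos φ₂ cos Δλ
      = sin(54.72°)sin(-7.06°) + cos(54.72°)cos(-7.06°)cos(6.24°) = 0.4695
σ = 62.001° → d = Rσ = 6362·1.08211 = 6884 km

6884 km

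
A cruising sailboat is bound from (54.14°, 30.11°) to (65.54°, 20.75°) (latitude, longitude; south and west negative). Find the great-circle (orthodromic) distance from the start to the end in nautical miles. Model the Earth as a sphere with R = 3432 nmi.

cos σ = sin φ₁ sin φ₂ + cos φ₁ cos φ₂ cos Δλ
      = sin(54.14°)sin(65.54°) + cos(54.14°)cos(65.54°)cos(-9.36°) = 0.9770
σ = 12.301° → d = Rσ = 3432·0.21469 = 737 nmi

737 nmi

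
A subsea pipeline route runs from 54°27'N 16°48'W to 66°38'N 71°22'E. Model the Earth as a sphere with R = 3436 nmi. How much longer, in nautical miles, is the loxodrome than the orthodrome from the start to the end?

Great circle: cos σ = sin φ₁ sin φ₂ + cos φ₁ cos φ₂ cos Δλ,  σ = 0.7163 rad → d_gc = 2461.1 nmi
Rhumb line: Δψ = +0.4385, q = Δφ/Δψ = 0.4850, d_rh = R√(Δφ²+q²Δλ²) = 2666.3 nmi
Excess = 2666.3 − 2461.1 = 205.2 ≈ 205 nmi

205 nmi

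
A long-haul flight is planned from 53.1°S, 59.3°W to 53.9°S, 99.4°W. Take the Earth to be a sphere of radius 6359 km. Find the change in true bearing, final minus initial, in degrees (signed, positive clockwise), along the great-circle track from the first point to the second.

+32.7°

Initial bearing θ₁ = atan2(sin Δλ cos φ₂, cos φ₁ sin φ₂ − sin φ₁ cos φ₂ cos Δλ) = 251.81°
Final bearing θ₂ = (initial bearing from the destination back to the start) + 180° = 284.51°
Δθ = θ₂ − θ₁ = +32.7°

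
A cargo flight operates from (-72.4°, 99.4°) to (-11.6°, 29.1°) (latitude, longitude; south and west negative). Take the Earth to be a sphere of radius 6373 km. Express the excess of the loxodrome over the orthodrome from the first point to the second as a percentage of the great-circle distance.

Great circle: σ = 1.2750 rad → d_gc = Rσ = 8125.5 km
Rhumb: Δφ = +1.0612, Δλ = -1.2270, Δψ = +1.6617, q = Δφ/Δψ = 0.6386 → d_rh = R√(Δφ²+q²Δλ²) = 8406.5 km
Excess = (8406.5 − 8125.5) / 8125.5 = 281.0 / 8125.5 = 3.46% ≈ 3.5%

3.5%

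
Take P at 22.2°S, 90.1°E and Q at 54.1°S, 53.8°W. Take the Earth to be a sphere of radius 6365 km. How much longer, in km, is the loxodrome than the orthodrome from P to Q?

Great circle: cos σ = sin φ₁ sin φ₂ + cos φ₁ cos φ₂ cos Δλ,  σ = 1.7038 rad → d_gc = 10844.6 km
Rhumb line: Δψ = -0.7296, q = Δφ/Δψ = 0.7631, d_rh = R√(Δφ²+q²Δλ²) = 12703.0 km
Excess = 12703.0 − 10844.6 = 1858.4 ≈ 1858 km

1858 km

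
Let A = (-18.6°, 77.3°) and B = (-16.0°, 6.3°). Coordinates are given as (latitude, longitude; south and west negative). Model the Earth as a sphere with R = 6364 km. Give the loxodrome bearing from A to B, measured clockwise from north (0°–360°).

272.2°

Meridional parts: M(φ₁)=-0.3305, M(φ₂)=-0.2830 → ΔM = +0.0475;  Δλ = -1.2392 rad
tan C = Δλ / ΔM = -26.0696 → C = 272.20°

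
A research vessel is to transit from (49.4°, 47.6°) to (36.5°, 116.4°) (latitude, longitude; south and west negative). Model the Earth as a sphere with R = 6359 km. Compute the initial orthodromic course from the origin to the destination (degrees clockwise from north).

N = sin Δλ·cos φ₂ = +0.7495;  D = cos φ₁ sin φ₂ − sin φ₁ cos φ₂ cos Δλ = +0.1664
initial course = atan2(N, D) = 77.48°

77.5°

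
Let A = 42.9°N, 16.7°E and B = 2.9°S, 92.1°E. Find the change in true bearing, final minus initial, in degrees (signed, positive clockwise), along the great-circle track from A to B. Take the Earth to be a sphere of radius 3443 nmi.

Initial bearing θ₁ = atan2(sin Δλ cos φ₂, cos φ₁ sin φ₂ − sin φ₁ cos φ₂ cos Δλ) = 102.17°
Final bearing θ₂ = (initial bearing from the destination back to the start) + 180° = 134.19°
Δθ = θ₂ − θ₁ = +32.0°

+32.0°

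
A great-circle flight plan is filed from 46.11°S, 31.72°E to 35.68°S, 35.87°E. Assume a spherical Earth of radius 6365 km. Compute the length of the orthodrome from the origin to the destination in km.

1209 km

cos σ = sin φ₁ sin φ₂ + cos φ₁ cos φ₂ cos Δλ
      = sin(-46.11°)sin(-35.68°) + cos(-46.11°)cos(-35.68°)cos(4.15°) = 0.9820
σ = 10.887° → d = Rσ = 6365·0.19002 = 1209 km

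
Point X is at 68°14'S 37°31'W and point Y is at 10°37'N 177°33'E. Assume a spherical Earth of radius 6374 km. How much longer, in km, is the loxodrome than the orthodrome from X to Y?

Great circle: cos σ = sin φ₁ sin φ₂ + cos φ₁ cos φ₂ cos Δλ,  σ = 2.0594 rad → d_gc = 13126.8 km
Rhumb line: Δψ = +1.8352, q = Δφ/Δψ = 0.7499, d_rh = R√(Δφ²+q²Δλ²) = 14937.4 km
Excess = 14937.4 − 13126.8 = 1810.6 ≈ 1811 km

1811 km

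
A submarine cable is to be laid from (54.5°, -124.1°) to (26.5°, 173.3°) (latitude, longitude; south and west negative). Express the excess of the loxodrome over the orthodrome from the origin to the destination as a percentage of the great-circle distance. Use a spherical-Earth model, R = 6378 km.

Great circle: σ = 0.9243 rad → d_gc = Rσ = 5895.0 km
Rhumb: Δφ = -0.4887, Δλ = -1.0926, Δψ = -0.6592, q = Δφ/Δψ = 0.7414 → d_rh = R√(Δφ²+q²Δλ²) = 6033.6 km
Excess = (6033.6 − 5895.0) / 5895.0 = 138.6 / 5895.0 = 2.351% ≈ 2.4%

2.4%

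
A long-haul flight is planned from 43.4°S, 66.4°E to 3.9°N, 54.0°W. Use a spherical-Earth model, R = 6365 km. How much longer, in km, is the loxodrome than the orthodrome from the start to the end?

504 km

Great circle: cos σ = sin φ₁ sin φ₂ + cos φ₁ cos φ₂ cos Δλ,  σ = 1.9971 rad → d_gc = 12711.9 km
Rhumb line: Δψ = +0.9105, q = Δφ/Δψ = 0.9067, d_rh = R√(Δφ²+q²Δλ²) = 13216.2 km
Excess = 13216.2 − 12711.9 = 504.3 ≈ 504 km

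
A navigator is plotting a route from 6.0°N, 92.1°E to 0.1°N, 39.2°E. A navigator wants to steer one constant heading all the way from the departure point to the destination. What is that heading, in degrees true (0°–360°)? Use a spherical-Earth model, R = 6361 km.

263.6°

Meridional parts: M(φ₁)=+0.1049, M(φ₂)=+0.0017 → ΔM = -0.1032;  Δλ = -0.9233 rad
tan C = Δλ / ΔM = +8.9494 → C = 263.62°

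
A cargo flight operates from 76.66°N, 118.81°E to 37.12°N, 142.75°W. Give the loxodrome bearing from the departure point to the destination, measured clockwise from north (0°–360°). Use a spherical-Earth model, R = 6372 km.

Δψ = ln[tan(π/4+φ₂/2)/tan(π/4+φ₁/2)] = -1.4475
Δλ = +1.7181 rad (taken the short way round)
course = atan2(Δλ, Δψ) = 130.11°

130.1°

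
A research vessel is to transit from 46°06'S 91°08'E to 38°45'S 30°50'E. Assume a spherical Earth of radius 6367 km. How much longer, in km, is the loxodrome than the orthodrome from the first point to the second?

Great circle: cos σ = sin φ₁ sin φ₂ + cos φ₁ cos φ₂ cos Δλ,  σ = 0.7685 rad → d_gc = 4893.2 km
Rhumb line: Δψ = +0.1741, q = Δφ/Δψ = 0.7368, d_rh = R√(Δφ²+q²Δλ²) = 5004.3 km
Excess = 5004.3 − 4893.2 = 111.1 ≈ 111 km

111 km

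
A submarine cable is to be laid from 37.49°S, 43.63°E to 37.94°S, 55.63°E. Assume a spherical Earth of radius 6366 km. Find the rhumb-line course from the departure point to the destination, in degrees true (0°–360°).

92.7°

Δψ = ln[tan(π/4+φ₂/2)/tan(π/4+φ₁/2)] = -0.0099
Δλ = +0.2094 rad (taken the short way round)
course = atan2(Δλ, Δψ) = 92.71°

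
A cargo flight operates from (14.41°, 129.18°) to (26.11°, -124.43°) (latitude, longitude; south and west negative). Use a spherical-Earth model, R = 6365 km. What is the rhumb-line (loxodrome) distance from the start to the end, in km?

11139 km

Δψ = ln[tan(π/4+φ₂/2)/tan(π/4+φ₁/2)] = +0.2182;  Δφ = +0.2042 rad,  Δλ = +1.8569 rad
q = Δφ/Δψ = 0.9361
d = R·√(Δφ² + q²Δλ²) = 6365·1.75007 = 11139 km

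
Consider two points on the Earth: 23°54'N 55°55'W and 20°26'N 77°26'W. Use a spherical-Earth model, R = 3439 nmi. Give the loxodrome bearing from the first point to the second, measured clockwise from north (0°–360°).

260.1°

Δψ = ln[tan(π/4+φ₂/2)/tan(π/4+φ₁/2)] = -0.0653
Δλ = -0.3755 rad (taken the short way round)
course = atan2(Δλ, Δψ) = 260.13°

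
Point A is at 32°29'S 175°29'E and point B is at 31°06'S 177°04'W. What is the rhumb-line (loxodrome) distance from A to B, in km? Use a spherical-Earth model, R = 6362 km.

Rhumb course C = atan2(Δλ, Δψ) with Δψ = ln[tan(π/4+φ₂/2)/tan(π/4+φ₁/2)] = +0.0284, Δλ = +0.1300 → C = 77.68°
d = R·|Δφ| / |cos C| = 6362·0.02414 / 0.21343 = 720 km

720 km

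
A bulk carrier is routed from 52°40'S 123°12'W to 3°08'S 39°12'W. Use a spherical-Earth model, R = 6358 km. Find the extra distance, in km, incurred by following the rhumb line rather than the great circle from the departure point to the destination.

251 km

Great circle: cos σ = sin φ₁ sin φ₂ + cos φ₁ cos φ₂ cos Δλ,  σ = 1.4638 rad → d_gc = 9307.1 km
Rhumb line: Δψ = +1.0305, q = Δφ/Δψ = 0.8389, d_rh = R√(Δφ²+q²Δλ²) = 9558.5 km
Excess = 9558.5 − 9307.1 = 251.4 ≈ 251 km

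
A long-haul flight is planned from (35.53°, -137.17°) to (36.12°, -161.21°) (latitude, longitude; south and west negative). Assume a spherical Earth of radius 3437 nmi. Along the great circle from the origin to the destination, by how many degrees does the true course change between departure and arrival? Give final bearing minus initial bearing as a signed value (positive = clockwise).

Initial bearing θ₁ = atan2(sin Δλ cos φ₂, cos φ₁ sin φ₂ − sin φ₁ cos φ₂ cos Δλ) = 278.81°
Final bearing θ₂ = (initial bearing from the destination back to the start) + 180° = 264.60°
Δθ = θ₂ − θ₁ = -14.2°

-14.2°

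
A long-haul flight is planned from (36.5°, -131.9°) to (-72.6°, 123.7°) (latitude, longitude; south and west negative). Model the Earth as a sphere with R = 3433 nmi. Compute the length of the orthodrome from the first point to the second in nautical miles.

Haversine: a = sin²(Δφ/2)+cos φ₁ cos φ₂ sin²(Δλ/2) = 0.81369;  σ = 2·atan2(√a,√(1−a))
σ = 128.857° → d = Rσ = 3433·2.24899 = 7721 nmi

7721 nmi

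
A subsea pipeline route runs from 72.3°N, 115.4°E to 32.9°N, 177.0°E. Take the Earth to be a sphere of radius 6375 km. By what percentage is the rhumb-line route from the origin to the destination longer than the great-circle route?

3.3%

Great circle: σ = 0.8778 rad → d_gc = Rσ = 5595.7 km
Rhumb: Δφ = -0.6877, Δλ = +1.0751, Δψ = -1.2512, q = Δφ/Δψ = 0.5496 → d_rh = R√(Δφ²+q²Δλ²) = 5780.0 km
Excess = (5780.0 − 5595.7) / 5595.7 = 184.3 / 5595.7 = 3.29% ≈ 3.3%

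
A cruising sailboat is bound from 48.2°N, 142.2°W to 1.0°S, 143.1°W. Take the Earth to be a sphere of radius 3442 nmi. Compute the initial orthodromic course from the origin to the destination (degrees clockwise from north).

N = sin Δλ·cos φ₂ = -0.0157;  D = cos φ₁ sin φ₂ − sin φ₁ cos φ₂ cos Δλ = -0.7569
initial course = atan2(N, D) = 181.19°

181.2°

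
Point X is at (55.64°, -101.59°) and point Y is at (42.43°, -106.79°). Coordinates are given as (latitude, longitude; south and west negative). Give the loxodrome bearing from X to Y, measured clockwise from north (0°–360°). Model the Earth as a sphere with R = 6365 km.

194.4°

Meridional parts: M(φ₁)=+1.1739, M(φ₂)=+0.8193 → ΔM = -0.3546;  Δλ = -0.0908 rad
tan C = Δλ / ΔM = +0.2560 → C = 194.36°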